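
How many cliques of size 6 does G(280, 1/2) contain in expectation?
E[# K_6] = C(280, 6) · (1/2)^C(6, 2) = 634155960900 / 2^15 = 158538990225/8192 ≈ 19352904.080200

For each 6-subset S of vertices (there are C(280, 6) = 634155960900 such S), let X_S = 1 if S induces a K_6 (all C(6, 2) = 15 edges present). Then P(X_S = 1) = (1/2)^15 = 1/32768. By linearity of expectation, E[# K_6] = C(280, 6) · (1/2)^15 = 634155960900 / 32768 = 158538990225/8192 ≈ 19352904.080200.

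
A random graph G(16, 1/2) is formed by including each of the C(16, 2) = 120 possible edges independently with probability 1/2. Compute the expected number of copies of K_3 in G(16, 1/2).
E[# K_3] = C(16, 3) · (1/2)^C(3, 2) = 560 / 2^3 = 70

For each 3-subset S of vertices (there are C(16, 3) = 560 such S), let X_S = 1 if S induces a K_3 (all C(3, 2) = 3 edges present). Then P(X_S = 1) = (1/2)^3 = 1/8. By linearity of expectation, E[# K_3] = C(16, 3) · (1/2)^3 = 560 / 8 = 70.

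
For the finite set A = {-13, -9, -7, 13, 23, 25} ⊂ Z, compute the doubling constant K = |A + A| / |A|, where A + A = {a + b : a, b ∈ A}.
K = |A + A| / |A| = 20/6 = 10/3

Enumerate A + A = {a + b : a, b ∈ A}. With |A| = 6, there are |A|^2 = 36 ordered sum pairs; collecting distinct values, A + A = {-26, -22, -20, -18, -16, -14, 0, 4, 6, 10, 12, 14, 16, 18, 26, 36, 38, 46, 48, 50}, so |A + A| = 20. Thus K = 20/6 = 10/3. For comparison, the minimum possible |A + A| over all 6-element sets is 2·6 − 1 = 11 (so min K = 11/6), attained only by arithmetic progressions.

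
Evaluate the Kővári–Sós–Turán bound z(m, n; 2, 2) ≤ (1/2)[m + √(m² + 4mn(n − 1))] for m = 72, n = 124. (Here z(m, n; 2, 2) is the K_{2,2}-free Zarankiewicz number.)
z(72, 124; 2, 2) ≤ (1/2)[72 + √(72² + 4·72·124·123)] = (1/2)[72 + √4397760] = 1084.5418

Kővári–Sós–Turán: let r_1, ..., r_72 be the row sums and z = Σ r_i the total number of 1s. Each pair of columns can share at most one row with both entries 1 (else a 2×2 all-ones block appears), so Σ_i C(r_i, 2) ≤ C(124, 2) = 7626. By convexity Σ_i C(r_i, 2) ≥ 72·C(z/72, 2) = z(z − 72)/(2·72), giving z² − 72z − 72·124·123 ≤ 0 and hence z ≤ (1/2)[72 + √(5184 + 4·1098144)] = (1/2)[72 + √4397760] ≈ (1/2)(72 + 2097.0837) = 1084.5418.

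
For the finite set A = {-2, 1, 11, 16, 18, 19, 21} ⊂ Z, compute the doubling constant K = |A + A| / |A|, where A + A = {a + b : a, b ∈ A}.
K = |A + A| / |A| = 23/7

Enumerate A + A = {a + b : a, b ∈ A}. With |A| = 7, there are |A|^2 = 49 ordered sum pairs; collecting distinct values, A + A = {-4, -1, 2, 9, 12, 14, 16, 17, 19, 20, 22, 27, 29, 30, 32, 34, 35, 36, 37, 38, 39, 40, 42}, so |A + A| = 23. Thus K = 23/7. For comparison, the minimum possible |A + A| over all 7-element sets is 2·7 − 1 = 13 (so min K = 13/7), attained only by arithmetic progressions.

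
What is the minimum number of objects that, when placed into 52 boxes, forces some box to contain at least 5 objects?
n = (5 − 1)·52 + 1 = 209

By the generalised pigeonhole principle, to guarantee some box contains ≥ r objects we need more than (r − 1) · k objects total. Threshold: n = (r − 1) · k + 1. With r = 5 and k = 52: n = 4 · 52 + 1 = 208 + 1 = 209. For n = 208 = 4 · 52, we can put exactly 4 objects in every box, avoiding 5 in any single one — so 209 is tight.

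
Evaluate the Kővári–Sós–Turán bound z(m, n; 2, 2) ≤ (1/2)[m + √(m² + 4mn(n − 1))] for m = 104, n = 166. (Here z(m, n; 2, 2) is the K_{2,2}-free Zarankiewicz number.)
z(104, 166; 2, 2) ≤ (1/2)[104 + √(104² + 4·104·166·165)] = (1/2)[104 + √11405056] = 1740.5686

Kővári–Sós–Turán: let r_1, ..., r_104 be the row sums and z = Σ r_i the total number of 1s. Each pair of columns can share at most one row with both entries 1 (else a 2×2 all-ones block appears), so Σ_i C(r_i, 2) ≤ C(166, 2) = 13695. By convexity Σ_i C(r_i, 2) ≥ 104·C(z/104, 2) = z(z − 104)/(2·104), giving z² − 104z − 104·166·165 ≤ 0 and hence z ≤ (1/2)[104 + √(10816 + 4·2848560)] = (1/2)[104 + √11405056] ≈ (1/2)(104 + 3377.1372) = 1740.5686.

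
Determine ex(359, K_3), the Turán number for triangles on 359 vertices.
ex(359, K_3) = ⌊359^2/4⌋ = 32220

Mantel (1907): a triangle-free graph on n vertices has at most ⌊n^2/4⌋ edges, with equality for the complete bipartite graph K_{⌊n/2⌋, ⌈n/2⌉}. For n = 359: ⌊359^2/4⌋ = ⌊128881/4⌋ = 32220. The extremal graph is K_{179, 180}, which has 179·180 = 32220 edges.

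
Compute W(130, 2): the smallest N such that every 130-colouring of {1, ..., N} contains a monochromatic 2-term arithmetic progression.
W(130, 2) = 130 + 1 = 131

A 2-term AP is any pair of integers, so a monochromatic 2-AP exists iff some colour is used at least twice. With 130 colours, the colouring i ↦ i on {1, ..., 130} uses each colour once, avoiding any monochromatic pair, so W(130, 2) > 130. For {1, ..., 131}, pigeonhole forces two integers of the same colour, which form a monochromatic 2-AP. Hence W(130, 2) = 131.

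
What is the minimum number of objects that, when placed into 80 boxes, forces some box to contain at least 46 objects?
n = (46 − 1)·80 + 1 = 3601

By the generalised pigeonhole principle, to guarantee some box contains ≥ r objects we need more than (r − 1) · k objects total. Threshold: n = (r − 1) · k + 1. With r = 46 and k = 80: n = 45 · 80 + 1 = 3600 + 1 = 3601. For n = 3600 = 45 · 80, we can put exactly 45 objects in every box, avoiding 46 in any single one — so 3601 is tight.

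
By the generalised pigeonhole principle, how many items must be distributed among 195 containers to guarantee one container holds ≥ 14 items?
n = (14 − 1)·195 + 1 = 2536

By the generalised pigeonhole principle, to guarantee some box contains ≥ r objects we need more than (r − 1) · k objects total. Threshold: n = (r − 1) · k + 1. With r = 14 and k = 195: n = 13 · 195 + 1 = 2535 + 1 = 2536. For n = 2535 = 13 · 195, we can put exactly 13 objects in every box, avoiding 14 in any single one — so 2536 is tight.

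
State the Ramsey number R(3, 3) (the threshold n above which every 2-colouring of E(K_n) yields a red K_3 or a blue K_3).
R(3, 3) = 6

Lower bound: the 5-cycle C_5 (with the remaining edges as the complement) gives a 2-colouring of K_5 with no monochromatic triangle, so R(3, 3) > 5.
Upper bound: in K_6, any vertex has 5 incident edges, so by pigeonhole ≥3 are the same colour (say red). If any pair of those red neighbours has a red edge between them, we get a red triangle; otherwise the three neighbours span a blue triangle. So every 2-colouring of K_6 has a monochromatic triangle.
Hence R(3, 3) = 6.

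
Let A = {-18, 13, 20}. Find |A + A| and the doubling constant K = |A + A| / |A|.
K = |A + A| / |A| = 6/3 = 2

Enumerate A + A = {a + b : a, b ∈ A}. With |A| = 3, there are |A|^2 = 9 ordered sum pairs; collecting distinct values, A + A = {-36, -5, 2, 26, 33, 40}, so |A + A| = 6. Thus K = 6/3 = 2. For comparison, the minimum possible |A + A| over all 3-element sets is 2·3 − 1 = 5 (so min K = 5/3), attained only by arithmetic progressions.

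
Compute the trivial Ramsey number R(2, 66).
R(2, 66) = 66

R(2, k) = k for all k ≥ 2: in a 2-colouring of K_k, either some edge is red (a red K_2) or all edges are blue (a blue K_k). And K_{65} coloured all-blue has no blue K_66, so R(2, 66) > 65. Hence R(2, 66) = 66.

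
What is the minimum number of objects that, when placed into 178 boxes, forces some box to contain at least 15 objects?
n = (15 − 1)·178 + 1 = 2493

By the generalised pigeonhole principle, to guarantee some box contains ≥ r objects we need more than (r − 1) · k objects total. Threshold: n = (r − 1) · k + 1. With r = 15 and k = 178: n = 14 · 178 + 1 = 2492 + 1 = 2493. For n = 2492 = 14 · 178, we can put exactly 14 objects in every box, avoiding 15 in any single one — so 2493 is tight.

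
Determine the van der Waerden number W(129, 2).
W(129, 2) = 129 + 1 = 130

A 2-term AP is any pair of integers, so a monochromatic 2-AP exists iff some colour is used at least twice. With 129 colours, the colouring i ↦ i on {1, ..., 129} uses each colour once, avoiding any monochromatic pair, so W(129, 2) > 129. For {1, ..., 130}, pigeonhole forces two integers of the same colour, which form a monochromatic 2-AP. Hence W(129, 2) = 130.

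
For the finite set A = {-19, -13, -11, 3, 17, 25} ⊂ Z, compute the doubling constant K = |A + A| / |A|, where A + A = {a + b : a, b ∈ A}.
K = |A + A| / |A| = 19/6

Enumerate A + A = {a + b : a, b ∈ A}. With |A| = 6, there are |A|^2 = 36 ordered sum pairs; collecting distinct values, A + A = {-38, -32, -30, -26, -24, -22, -16, -10, -8, -2, 4, 6, 12, 14, 20, 28, 34, 42, 50}, so |A + A| = 19. Thus K = 19/6. For comparison, the minimum possible |A + A| over all 6-element sets is 2·6 − 1 = 11 (so min K = 11/6), attained only by arithmetic progressions.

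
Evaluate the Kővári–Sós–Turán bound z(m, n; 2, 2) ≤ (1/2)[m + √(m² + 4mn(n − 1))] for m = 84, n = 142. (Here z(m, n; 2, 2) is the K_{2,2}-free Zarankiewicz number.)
z(84, 142; 2, 2) ≤ (1/2)[84 + √(84² + 4·84·142·141)] = (1/2)[84 + √6734448] = 1339.5408

Kővári–Sós–Turán: let r_1, ..., r_84 be the row sums and z = Σ r_i the total number of 1s. Each pair of columns can share at most one row with both entries 1 (else a 2×2 all-ones block appears), so Σ_i C(r_i, 2) ≤ C(142, 2) = 10011. By convexity Σ_i C(r_i, 2) ≥ 84·C(z/84, 2) = z(z − 84)/(2·84), giving z² − 84z − 84·142·141 ≤ 0 and hence z ≤ (1/2)[84 + √(7056 + 4·1681848)] = (1/2)[84 + √6734448] ≈ (1/2)(84 + 2595.0815) = 1339.5408.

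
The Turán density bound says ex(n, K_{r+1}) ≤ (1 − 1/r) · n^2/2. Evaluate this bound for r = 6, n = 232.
Turán density bound = (5/6) · 232^2/2 = 67280/3 ≈ 22426.6667

Turán's theorem: ex(n, K_{r+1}) is achieved by the complete r-partite Turán graph T(n, r) with parts as balanced as possible, and is at most (1 − 1/r) · n^2/2. For r = 6, n = 232: the density bound is (5/6) · 53824/2 = 67280/3 ≈ 22426.6667. The integer-valued extremum is e(T(232, 6)) = 22426, which is strictly less than the density bound 67280/3 since 6 ∤ 232 (the parts of T(232, 6) cannot all be equal).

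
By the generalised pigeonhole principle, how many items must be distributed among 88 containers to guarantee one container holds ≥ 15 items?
n = (15 − 1)·88 + 1 = 1233

By the generalised pigeonhole principle, to guarantee some box contains ≥ r objects we need more than (r − 1) · k objects total. Threshold: n = (r − 1) · k + 1. With r = 15 and k = 88: n = 14 · 88 + 1 = 1232 + 1 = 1233. For n = 1232 = 14 · 88, we can put exactly 14 objects in every box, avoiding 15 in any single one — so 1233 is tight.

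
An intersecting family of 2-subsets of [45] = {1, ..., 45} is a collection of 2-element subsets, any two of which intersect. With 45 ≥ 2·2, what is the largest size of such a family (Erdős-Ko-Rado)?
max |F| = C(44, 1) = 44

The Erdős-Ko-Rado theorem states: for n ≥ 2k, an intersecting family of k-subsets of an n-element set has size at most C(n − 1, k − 1), with equality for 'star' families {A ⊆ [n] : |A| = k, i ∈ A} (fix an element i). For n = 45, k = 2: C(44, 1) = 44.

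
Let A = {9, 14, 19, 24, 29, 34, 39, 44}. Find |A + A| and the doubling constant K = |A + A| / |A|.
K = |A + A| / |A| = 15/8

Enumerate A + A = {a + b : a, b ∈ A}. With |A| = 8, there are |A|^2 = 64 ordered sum pairs; collecting distinct values, A + A = {18, 23, 28, 33, 38, 43, 48, 53, 58, 63, 68, 73, 78, 83, 88}, so |A + A| = 15. Thus K = 15/8. Here |A + A| = 2|A| − 1 = 15, the minimum possible — so K = 15/8 is minimal, which holds iff A is an arithmetic progression.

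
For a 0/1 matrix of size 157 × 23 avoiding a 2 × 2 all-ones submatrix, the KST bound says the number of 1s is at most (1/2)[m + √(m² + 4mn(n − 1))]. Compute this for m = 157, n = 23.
z(157, 23; 2, 2) ≤ (1/2)[157 + √(157² + 4·157·23·22)] = (1/2)[157 + √342417] = 371.082

Kővári–Sós–Turán: let r_1, ..., r_157 be the row sums and z = Σ r_i the total number of 1s. Each pair of columns can share at most one row with both entries 1 (else a 2×2 all-ones block appears), so Σ_i C(r_i, 2) ≤ C(23, 2) = 253. By convexity Σ_i C(r_i, 2) ≥ 157·C(z/157, 2) = z(z − 157)/(2·157), giving z² − 157z − 157·23·22 ≤ 0 and hence z ≤ (1/2)[157 + √(24649 + 4·79442)] = (1/2)[157 + √342417] ≈ (1/2)(157 + 585.1641) = 371.082.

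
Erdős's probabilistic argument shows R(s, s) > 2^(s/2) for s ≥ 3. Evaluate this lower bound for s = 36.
2^(36/2) = 262144; so R(36, 36) > 262144

Colour each edge of K_n uniformly at random with red/blue. The expected number of monochromatic K_36 is C(n, 36) · 2 · 2^(−C(36,2)). If C(n, 36) · 2^(1 − C(36,2)) < 1, then with positive probability no monochromatic K_36 exists, so R(36, 36) > n. The standard estimate C(n, 36) ≤ n^36/36! shows this inequality holds whenever n ≤ 2^(36/2) (since 36! · 2^(C(36,2) − 1) > 2^(36^2/2) ≥ n^36). Hence R(36, 36) > 2^(36/2) = 262144.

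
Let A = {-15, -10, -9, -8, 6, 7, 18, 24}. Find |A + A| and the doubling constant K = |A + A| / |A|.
K = |A + A| / |A| = 31/8

Enumerate A + A = {a + b : a, b ∈ A}. With |A| = 8, there are |A|^2 = 64 ordered sum pairs; collecting distinct values, A + A = {-30, -25, -24, -23, -20, -19, -18, -17, -16, -9, -8, -4, -3, -2, -1, 3, 8, 9, 10, 12, 13, 14, 15, 16, 24, 25, 30, 31, 36, 42, 48}, so |A + A| = 31. Thus K = 31/8. For comparison, the minimum possible |A + A| over all 8-element sets is 2·8 − 1 = 15 (so min K = 15/8), attained only by arithmetic progressions.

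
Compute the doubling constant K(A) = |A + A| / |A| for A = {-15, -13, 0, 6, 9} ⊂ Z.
K = |A + A| / |A| = 15/5 = 3

Enumerate A + A = {a + b : a, b ∈ A}. With |A| = 5, there are |A|^2 = 25 ordered sum pairs; collecting distinct values, A + A = {-30, -28, -26, -15, -13, -9, -7, -6, -4, 0, 6, 9, 12, 15, 18}, so |A + A| = 15. Thus K = 15/5 = 3. For comparison, the minimum possible |A + A| over all 5-element sets is 2·5 − 1 = 9 (so min K = 9/5), attained only by arithmetic progressions.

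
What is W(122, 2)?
W(122, 2) = 122 + 1 = 123

A 2-term AP is any pair of integers, so a monochromatic 2-AP exists iff some colour is used at least twice. With 122 colours, the colouring i ↦ i on {1, ..., 122} uses each colour once, avoiding any monochromatic pair, so W(122, 2) > 122. For {1, ..., 123}, pigeonhole forces two integers of the same colour, which form a monochromatic 2-AP. Hence W(122, 2) = 123.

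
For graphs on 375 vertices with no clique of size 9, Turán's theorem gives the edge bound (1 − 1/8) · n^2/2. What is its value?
Turán density bound = (7/8) · 375^2/2 = 984375/16 ≈ 61523.4375

Turán's theorem: ex(n, K_{r+1}) is achieved by the complete r-partite Turán graph T(n, r) with parts as balanced as possible, and is at most (1 − 1/r) · n^2/2. For r = 8, n = 375: the density bound is (7/8) · 140625/2 = 984375/16 ≈ 61523.4375. The integer-valued extremum is e(T(375, 8)) = 61523, which is strictly less than the density bound 984375/16 since 8 ∤ 375 (the parts of T(375, 8) cannot all be equal).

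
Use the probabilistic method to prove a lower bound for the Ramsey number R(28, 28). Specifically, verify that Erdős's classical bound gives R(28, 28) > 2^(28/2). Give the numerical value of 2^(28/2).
2^(28/2) = 16384; so R(28, 28) > 16384

Colour each edge of K_n uniformly at random with red/blue. The expected number of monochromatic K_28 is C(n, 28) · 2 · 2^(−C(28,2)). If C(n, 28) · 2^(1 − C(28,2)) < 1, then with positive probability no monochromatic K_28 exists, so R(28, 28) > n. The standard estimate C(n, 28) ≤ n^28/28! shows this inequality holds whenever n ≤ 2^(28/2) (since 28! · 2^(C(28,2) − 1) > 2^(28^2/2) ≥ n^28). Hence R(28, 28) > 2^(28/2) = 16384.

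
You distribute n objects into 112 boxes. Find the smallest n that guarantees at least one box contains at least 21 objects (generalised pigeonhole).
n = (21 − 1)·112 + 1 = 2241

By the generalised pigeonhole principle, to guarantee some box contains ≥ r objects we need more than (r − 1) · k objects total. Threshold: n = (r − 1) · k + 1. With r = 21 and k = 112: n = 20 · 112 + 1 = 2240 + 1 = 2241. For n = 2240 = 20 · 112, we can put exactly 20 objects in every box, avoiding 21 in any single one — so 2241 is tight.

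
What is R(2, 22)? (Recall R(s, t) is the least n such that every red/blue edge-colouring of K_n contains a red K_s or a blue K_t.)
R(2, 22) = 22

R(2, k) = k for all k ≥ 2: in a 2-colouring of K_k, either some edge is red (a red K_2) or all edges are blue (a blue K_k). And K_{21} coloured all-blue has no blue K_22, so R(2, 22) > 21. Hence R(2, 22) = 22.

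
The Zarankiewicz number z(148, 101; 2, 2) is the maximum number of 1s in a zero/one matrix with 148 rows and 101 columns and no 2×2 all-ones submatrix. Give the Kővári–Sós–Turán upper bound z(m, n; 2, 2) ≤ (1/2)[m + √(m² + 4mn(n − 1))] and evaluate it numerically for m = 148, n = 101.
z(148, 101; 2, 2) ≤ (1/2)[148 + √(148² + 4·148·101·100)] = (1/2)[148 + √6001104] = 1298.8575

Kővári–Sós–Turán: let r_1, ..., r_148 be the row sums and z = Σ r_i the total number of 1s. Each pair of columns can share at most one row with both entries 1 (else a 2×2 all-ones block appears), so Σ_i C(r_i, 2) ≤ C(101, 2) = 5050. By convexity Σ_i C(r_i, 2) ≥ 148·C(z/148, 2) = z(z − 148)/(2·148), giving z² − 148z − 148·101·100 ≤ 0 and hence z ≤ (1/2)[148 + √(21904 + 4·1494800)] = (1/2)[148 + √6001104] ≈ (1/2)(148 + 2449.7151) = 1298.8575.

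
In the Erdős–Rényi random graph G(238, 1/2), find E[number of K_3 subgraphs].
E[# K_3] = C(238, 3) · (1/2)^C(3, 2) = 2218636 / 2^3 = 554659/2 = 277329.5

For each 3-subset S of vertices (there are C(238, 3) = 2218636 such S), let X_S = 1 if S induces a K_3 (all C(3, 2) = 3 edges present). Then P(X_S = 1) = (1/2)^3 = 1/8. By linearity of expectation, E[# K_3] = C(238, 3) · (1/2)^3 = 2218636 / 8 = 554659/2 = 277329.5.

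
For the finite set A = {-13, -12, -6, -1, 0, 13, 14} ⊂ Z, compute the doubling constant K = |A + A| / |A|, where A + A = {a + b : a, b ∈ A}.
K = |A + A| / |A| = 23/7

Enumerate A + A = {a + b : a, b ∈ A}. With |A| = 7, there are |A|^2 = 49 ordered sum pairs; collecting distinct values, A + A = {-26, -25, -24, -19, -18, -14, -13, -12, -7, -6, -2, -1, 0, 1, 2, 7, 8, 12, 13, 14, 26, 27, 28}, so |A + A| = 23. Thus K = 23/7. For comparison, the minimum possible |A + A| over all 7-element sets is 2·7 − 1 = 13 (so min K = 13/7), attained only by arithmetic progressions.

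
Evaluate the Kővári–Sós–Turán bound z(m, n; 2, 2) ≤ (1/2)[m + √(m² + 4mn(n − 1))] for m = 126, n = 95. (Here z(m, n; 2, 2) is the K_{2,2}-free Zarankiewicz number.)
z(126, 95; 2, 2) ≤ (1/2)[126 + √(126² + 4·126·95·94)] = (1/2)[126 + √4516596] = 1125.6142

Kővári–Sós–Turán: let r_1, ..., r_126 be the row sums and z = Σ r_i the total number of 1s. Each pair of columns can share at most one row with both entries 1 (else a 2×2 all-ones block appears), so Σ_i C(r_i, 2) ≤ C(95, 2) = 4465. By convexity Σ_i C(r_i, 2) ≥ 126·C(z/126, 2) = z(z − 126)/(2·126), giving z² − 126z − 126·95·94 ≤ 0 and hence z ≤ (1/2)[126 + √(15876 + 4·1125180)] = (1/2)[126 + √4516596] ≈ (1/2)(126 + 2125.2285) = 1125.6142.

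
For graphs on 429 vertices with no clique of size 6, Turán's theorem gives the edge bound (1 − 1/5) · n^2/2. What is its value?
Turán density bound = (4/5) · 429^2/2 = 368082/5 ≈ 73616.4

Turán's theorem: ex(n, K_{r+1}) is achieved by the complete r-partite Turán graph T(n, r) with parts as balanced as possible, and is at most (1 − 1/r) · n^2/2. For r = 5, n = 429: the density bound is (4/5) · 184041/2 = 368082/5 ≈ 73616.4. The integer-valued extremum is e(T(429, 5)) = 73616, which is strictly less than the density bound 368082/5 since 5 ∤ 429 (the parts of T(429, 5) cannot all be equal).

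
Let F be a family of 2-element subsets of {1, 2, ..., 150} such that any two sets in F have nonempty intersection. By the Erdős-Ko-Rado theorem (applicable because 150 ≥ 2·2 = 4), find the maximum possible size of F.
max |F| = C(149, 1) = 149

The Erdős-Ko-Rado theorem states: for n ≥ 2k, an intersecting family of k-subsets of an n-element set has size at most C(n − 1, k − 1), with equality for 'star' families {A ⊆ [n] : |A| = k, i ∈ A} (fix an element i). For n = 150, k = 2: C(149, 1) = 149.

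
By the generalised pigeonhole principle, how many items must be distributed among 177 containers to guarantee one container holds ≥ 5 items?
n = (5 − 1)·177 + 1 = 709

By the generalised pigeonhole principle, to guarantee some box contains ≥ r objects we need more than (r − 1) · k objects total. Threshold: n = (r − 1) · k + 1. With r = 5 and k = 177: n = 4 · 177 + 1 = 708 + 1 = 709. For n = 708 = 4 · 177, we can put exactly 4 objects in every box, avoiding 5 in any single one — so 709 is tight.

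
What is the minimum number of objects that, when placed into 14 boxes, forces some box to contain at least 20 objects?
n = (20 − 1)·14 + 1 = 267

By the generalised pigeonhole principle, to guarantee some box contains ≥ r objects we need more than (r − 1) · k objects total. Threshold: n = (r − 1) · k + 1. With r = 20 and k = 14: n = 19 · 14 + 1 = 266 + 1 = 267. For n = 266 = 19 · 14, we can put exactly 19 objects in every box, avoiding 20 in any single one — so 267 is tight.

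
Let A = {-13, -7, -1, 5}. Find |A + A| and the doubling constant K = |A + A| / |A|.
K = |A + A| / |A| = 7/4

Enumerate A + A = {a + b : a, b ∈ A}. With |A| = 4, there are |A|^2 = 16 ordered sum pairs; collecting distinct values, A + A = {-26, -20, -14, -8, -2, 4, 10}, so |A + A| = 7. Thus K = 7/4. Here |A + A| = 2|A| − 1 = 7, the minimum possible — so K = 7/4 is minimal, which holds iff A is an arithmetic progression.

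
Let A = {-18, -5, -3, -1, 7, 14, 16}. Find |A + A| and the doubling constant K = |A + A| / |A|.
K = |A + A| / |A| = 23/7

Enumerate A + A = {a + b : a, b ∈ A}. With |A| = 7, there are |A|^2 = 49 ordered sum pairs; collecting distinct values, A + A = {-36, -23, -21, -19, -11, -10, -8, -6, -4, -2, 2, 4, 6, 9, 11, 13, 14, 15, 21, 23, 28, 30, 32}, so |A + A| = 23. Thus K = 23/7. For comparison, the minimum possible |A + A| over all 7-element sets is 2·7 − 1 = 13 (so min K = 13/7), attained only by arithmetic progressions.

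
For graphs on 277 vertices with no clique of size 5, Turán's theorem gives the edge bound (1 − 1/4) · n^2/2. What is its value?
Turán density bound = (3/4) · 277^2/2 = 230187/8 ≈ 28773.375

Turán's theorem: ex(n, K_{r+1}) is achieved by the complete r-partite Turán graph T(n, r) with parts as balanced as possible, and is at most (1 − 1/r) · n^2/2. For r = 4, n = 277: the density bound is (3/4) · 76729/2 = 230187/8 ≈ 28773.375. The integer-valued extremum is e(T(277, 4)) = 28773, which is strictly less than the density bound 230187/8 since 4 ∤ 277 (the parts of T(277, 4) cannot all be equal).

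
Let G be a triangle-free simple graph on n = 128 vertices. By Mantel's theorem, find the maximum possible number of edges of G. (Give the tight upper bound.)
ex(128, K_3) = ⌊128^2/4⌋ = 4096

Mantel (1907): a triangle-free graph on n vertices has at most ⌊n^2/4⌋ edges, with equality for the complete bipartite graph K_{⌊n/2⌋, ⌈n/2⌉}. For n = 128: ⌊128^2/4⌋ = ⌊16384/4⌋ = 4096. The extremal graph is K_{64, 64}, which has 64·64 = 4096 edges.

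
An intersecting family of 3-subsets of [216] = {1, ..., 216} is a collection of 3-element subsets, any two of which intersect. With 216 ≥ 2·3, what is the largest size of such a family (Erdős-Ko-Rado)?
max |F| = C(215, 2) = 23005

Erdős-Ko-Rado (1961): when n ≥ 2k, max |F| = C(n−1, k−1). The bound is attained by the star {A : i ∈ A} for any fixed i ∈ [n]. Here C(216−1, 3−1) = C(215, 2) = 23005.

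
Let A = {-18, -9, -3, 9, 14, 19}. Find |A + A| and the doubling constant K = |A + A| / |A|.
K = |A + A| / |A| = 20/6 = 10/3

Enumerate A + A = {a + b : a, b ∈ A}. With |A| = 6, there are |A|^2 = 36 ordered sum pairs; collecting distinct values, A + A = {-36, -27, -21, -18, -12, -9, -6, -4, 0, 1, 5, 6, 10, 11, 16, 18, 23, 28, 33, 38}, so |A + A| = 20. Thus K = 20/6 = 10/3. For comparison, the minimum possible |A + A| over all 6-element sets is 2·6 − 1 = 11 (so min K = 11/6), attained only by arithmetic progressions.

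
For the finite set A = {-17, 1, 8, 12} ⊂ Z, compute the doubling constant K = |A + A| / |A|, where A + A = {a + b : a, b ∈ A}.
K = |A + A| / |A| = 10/4 = 5/2

Enumerate A + A = {a + b : a, b ∈ A}. With |A| = 4, there are |A|^2 = 16 ordered sum pairs; collecting distinct values, A + A = {-34, -16, -9, -5, 2, 9, 13, 16, 20, 24}, so |A + A| = 10. Thus K = 10/4 = 5/2. For comparison, the minimum possible |A + A| over all 4-element sets is 2·4 − 1 = 7 (so min K = 7/4), attained only by arithmetic progressions.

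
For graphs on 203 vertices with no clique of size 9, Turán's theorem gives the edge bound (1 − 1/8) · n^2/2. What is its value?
Turán density bound = (7/8) · 203^2/2 = 288463/16 ≈ 18028.9375

Turán's theorem: ex(n, K_{r+1}) is achieved by the complete r-partite Turán graph T(n, r) with parts as balanced as possible, and is at most (1 − 1/r) · n^2/2. For r = 8, n = 203: the density bound is (7/8) · 41209/2 = 288463/16 ≈ 18028.9375. The integer-valued extremum is e(T(203, 8)) = 18028, which is strictly less than the density bound 288463/16 since 8 ∤ 203 (the parts of T(203, 8) cannot all be equal).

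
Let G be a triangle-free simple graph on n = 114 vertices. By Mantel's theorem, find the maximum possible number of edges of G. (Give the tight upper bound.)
ex(114, K_3) = ⌊114^2/4⌋ = 3249

Mantel (1907): a triangle-free graph on n vertices has at most ⌊n^2/4⌋ edges, with equality for the complete bipartite graph K_{⌊n/2⌋, ⌈n/2⌉}. For n = 114: ⌊114^2/4⌋ = ⌊12996/4⌋ = 3249. The extremal graph is K_{57, 57}, which has 57·57 = 3249 edges.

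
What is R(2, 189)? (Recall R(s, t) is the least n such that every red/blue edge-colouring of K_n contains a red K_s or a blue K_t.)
R(2, 189) = 189

R(2, k) = k for all k ≥ 2: in a 2-colouring of K_k, either some edge is red (a red K_2) or all edges are blue (a blue K_k). And K_{188} coloured all-blue has no blue K_189, so R(2, 189) > 188. Hence R(2, 189) = 189.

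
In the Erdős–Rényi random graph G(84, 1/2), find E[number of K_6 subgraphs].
E[# K_6] = C(84, 6) · (1/2)^C(6, 2) = 406481544 / 2^15 = 50810193/4096 ≈ 12404.832275

For each 6-subset S of vertices (there are C(84, 6) = 406481544 such S), let X_S = 1 if S induces a K_6 (all C(6, 2) = 15 edges present). Then P(X_S = 1) = (1/2)^15 = 1/32768. By linearity of expectation, E[# K_6] = C(84, 6) · (1/2)^15 = 406481544 / 32768 = 50810193/4096 ≈ 12404.832275.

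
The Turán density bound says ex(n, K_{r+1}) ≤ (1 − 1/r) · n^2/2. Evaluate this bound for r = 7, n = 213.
Turán density bound = (6/7) · 213^2/2 = 136107/7 ≈ 19443.8571

Turán's theorem: ex(n, K_{r+1}) is achieved by the complete r-partite Turán graph T(n, r) with parts as balanced as possible, and is at most (1 − 1/r) · n^2/2. For r = 7, n = 213: the density bound is (6/7) · 45369/2 = 136107/7 ≈ 19443.8571. The integer-valued extremum is e(T(213, 7)) = 19443, which is strictly less than the density bound 136107/7 since 7 ∤ 213 (the parts of T(213, 7) cannot all be equal).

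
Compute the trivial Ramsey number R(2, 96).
R(2, 96) = 96

R(2, k) = k for all k ≥ 2: in a 2-colouring of K_k, either some edge is red (a red K_2) or all edges are blue (a blue K_k). And K_{95} coloured all-blue has no blue K_96, so R(2, 96) > 95. Hence R(2, 96) = 96.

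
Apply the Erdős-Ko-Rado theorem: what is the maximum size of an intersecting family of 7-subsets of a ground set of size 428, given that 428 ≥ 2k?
max |F| = C(427, 6) = 8126669213670

Erdős-Ko-Rado (1961): when n ≥ 2k, max |F| = C(n−1, k−1). The bound is attained by the star {A : i ∈ A} for any fixed i ∈ [n]. Here C(428−1, 7−1) = C(427, 6) = 8126669213670.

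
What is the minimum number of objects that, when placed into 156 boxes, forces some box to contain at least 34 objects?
n = (34 − 1)·156 + 1 = 5149

By the generalised pigeonhole principle, to guarantee some box contains ≥ r objects we need more than (r − 1) · k objects total. Threshold: n = (r − 1) · k + 1. With r = 34 and k = 156: n = 33 · 156 + 1 = 5148 + 1 = 5149. For n = 5148 = 33 · 156, we can put exactly 33 objects in every box, avoiding 34 in any single one — so 5149 is tight.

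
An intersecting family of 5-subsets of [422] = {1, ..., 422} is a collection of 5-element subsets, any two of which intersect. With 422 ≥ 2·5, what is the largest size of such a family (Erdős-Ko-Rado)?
max |F| = C(421, 4) = 1290358685

Erdős-Ko-Rado (1961): when n ≥ 2k, max |F| = C(n−1, k−1). The bound is attained by the star {A : i ∈ A} for any fixed i ∈ [n]. Here C(422−1, 5−1) = C(421, 4) = 1290358685.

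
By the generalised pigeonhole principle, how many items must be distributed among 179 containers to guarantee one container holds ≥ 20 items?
n = (20 − 1)·179 + 1 = 3402

By the generalised pigeonhole principle, to guarantee some box contains ≥ r objects we need more than (r − 1) · k objects total. Threshold: n = (r − 1) · k + 1. With r = 20 and k = 179: n = 19 · 179 + 1 = 3401 + 1 = 3402. For n = 3401 = 19 · 179, we can put exactly 19 objects in every box, avoiding 20 in any single one — so 3402 is tight.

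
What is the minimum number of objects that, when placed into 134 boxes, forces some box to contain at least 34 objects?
n = (34 − 1)·134 + 1 = 4423

By the generalised pigeonhole principle, to guarantee some box contains ≥ r objects we need more than (r − 1) · k objects total. Threshold: n = (r − 1) · k + 1. With r = 34 and k = 134: n = 33 · 134 + 1 = 4422 + 1 = 4423. For n = 4422 = 33 · 134, we can put exactly 33 objects in every box, avoiding 34 in any single one — so 4423 is tight.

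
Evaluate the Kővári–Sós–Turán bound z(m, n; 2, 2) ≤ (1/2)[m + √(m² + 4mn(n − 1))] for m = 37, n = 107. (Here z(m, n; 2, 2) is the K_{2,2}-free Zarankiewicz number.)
z(37, 107; 2, 2) ≤ (1/2)[37 + √(37² + 4·37·107·106)] = (1/2)[37 + √1679985] = 666.5712

Kővári–Sós–Turán: let r_1, ..., r_37 be the row sums and z = Σ r_i the total number of 1s. Each pair of columns can share at most one row with both entries 1 (else a 2×2 all-ones block appears), so Σ_i C(r_i, 2) ≤ C(107, 2) = 5671. By convexity Σ_i C(r_i, 2) ≥ 37·C(z/37, 2) = z(z − 37)/(2·37), giving z² − 37z − 37·107·106 ≤ 0 and hence z ≤ (1/2)[37 + √(1369 + 4·419654)] = (1/2)[37 + √1679985] ≈ (1/2)(37 + 1296.1424) = 666.5712.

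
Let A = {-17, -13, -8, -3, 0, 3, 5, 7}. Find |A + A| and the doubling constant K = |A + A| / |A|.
K = |A + A| / |A| = 29/8

Enumerate A + A = {a + b : a, b ∈ A}. With |A| = 8, there are |A|^2 = 64 ordered sum pairs; collecting distinct values, A + A = {-34, -30, -26, -25, -21, -20, -17, -16, -14, -13, -12, -11, -10, -8, -6, -5, -3, -1, 0, 2, 3, 4, 5, 6, 7, 8, 10, 12, 14}, so |A + A| = 29. Thus K = 29/8. For comparison, the minimum possible |A + A| over all 8-element sets is 2·8 − 1 = 15 (so min K = 15/8), attained only by arithmetic progressions.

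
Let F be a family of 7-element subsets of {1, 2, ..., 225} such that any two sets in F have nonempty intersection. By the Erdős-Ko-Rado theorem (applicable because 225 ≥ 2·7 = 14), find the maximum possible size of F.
max |F| = C(224, 6) = 163995687856

The Erdős-Ko-Rado theorem states: for n ≥ 2k, an intersecting family of k-subsets of an n-element set has size at most C(n − 1, k − 1), with equality for 'star' families {A ⊆ [n] : |A| = k, i ∈ A} (fix an element i). For n = 225, k = 7: C(224, 6) = 163995687856.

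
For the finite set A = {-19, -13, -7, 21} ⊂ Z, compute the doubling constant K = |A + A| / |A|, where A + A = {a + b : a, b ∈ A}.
K = |A + A| / |A| = 9/4

Enumerate A + A = {a + b : a, b ∈ A}. With |A| = 4, there are |A|^2 = 16 ordered sum pairs; collecting distinct values, A + A = {-38, -32, -26, -20, -14, 2, 8, 14, 42}, so |A + A| = 9. Thus K = 9/4. For comparison, the minimum possible |A + A| over all 4-element sets is 2·4 − 1 = 7 (so min K = 7/4), attained only by arithmetic progressions.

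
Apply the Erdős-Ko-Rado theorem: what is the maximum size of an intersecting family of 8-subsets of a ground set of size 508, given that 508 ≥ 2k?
max |F| = C(507, 7) = 1638925763772726

Erdős-Ko-Rado (1961): when n ≥ 2k, max |F| = C(n−1, k−1). The bound is attained by the star {A : i ∈ A} for any fixed i ∈ [n]. Here C(508−1, 8−1) = C(507, 7) = 1638925763772726.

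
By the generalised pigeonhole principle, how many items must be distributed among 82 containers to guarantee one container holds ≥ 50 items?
n = (50 − 1)·82 + 1 = 4019

By the generalised pigeonhole principle, to guarantee some box contains ≥ r objects we need more than (r − 1) · k objects total. Threshold: n = (r − 1) · k + 1. With r = 50 and k = 82: n = 49 · 82 + 1 = 4018 + 1 = 4019. For n = 4018 = 49 · 82, we can put exactly 49 objects in every box, avoiding 50 in any single one — so 4019 is tight.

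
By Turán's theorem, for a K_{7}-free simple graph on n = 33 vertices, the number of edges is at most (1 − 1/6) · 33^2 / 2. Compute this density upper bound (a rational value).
Turán density bound = (5/6) · 33^2/2 = 1815/4 ≈ 453.75

Turán's theorem: ex(n, K_{r+1}) is achieved by the complete r-partite Turán graph T(n, r) with parts as balanced as possible, and is at most (1 − 1/r) · n^2/2. For r = 6, n = 33: the density bound is (5/6) · 1089/2 = 1815/4 ≈ 453.75. The integer-valued extremum is e(T(33, 6)) = 453, which is strictly less than the density bound 1815/4 since 6 ∤ 33 (the parts of T(33, 6) cannot all be equal).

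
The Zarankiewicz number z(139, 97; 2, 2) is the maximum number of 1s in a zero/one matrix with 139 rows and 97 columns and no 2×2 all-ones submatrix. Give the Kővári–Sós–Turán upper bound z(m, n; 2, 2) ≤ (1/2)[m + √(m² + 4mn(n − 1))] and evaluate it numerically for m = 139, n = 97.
z(139, 97; 2, 2) ≤ (1/2)[139 + √(139² + 4·139·97·96)] = (1/2)[139 + √5196793] = 1209.3238

Kővári–Sós–Turán: let r_1, ..., r_139 be the row sums and z = Σ r_i the total number of 1s. Each pair of columns can share at most one row with both entries 1 (else a 2×2 all-ones block appears), so Σ_i C(r_i, 2) ≤ C(97, 2) = 4656. By convexity Σ_i C(r_i, 2) ≥ 139·C(z/139, 2) = z(z − 139)/(2·139), giving z² − 139z − 139·97·96 ≤ 0 and hence z ≤ (1/2)[139 + √(19321 + 4·1294368)] = (1/2)[139 + √5196793] ≈ (1/2)(139 + 2279.6476) = 1209.3238.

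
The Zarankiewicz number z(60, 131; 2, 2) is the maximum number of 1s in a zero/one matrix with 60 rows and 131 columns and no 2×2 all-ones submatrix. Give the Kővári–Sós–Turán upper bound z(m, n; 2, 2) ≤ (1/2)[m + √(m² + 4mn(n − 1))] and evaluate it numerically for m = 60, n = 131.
z(60, 131; 2, 2) ≤ (1/2)[60 + √(60² + 4·60·131·130)] = (1/2)[60 + √4090800] = 1041.2863

Kővári–Sós–Turán: let r_1, ..., r_60 be the row sums and z = Σ r_i the total number of 1s. Each pair of columns can share at most one row with both entries 1 (else a 2×2 all-ones block appears), so Σ_i C(r_i, 2) ≤ C(131, 2) = 8515. By convexity Σ_i C(r_i, 2) ≥ 60·C(z/60, 2) = z(z − 60)/(2·60), giving z² − 60z − 60·131·130 ≤ 0 and hence z ≤ (1/2)[60 + √(3600 + 4·1021800)] = (1/2)[60 + √4090800] ≈ (1/2)(60 + 2022.5726) = 1041.2863.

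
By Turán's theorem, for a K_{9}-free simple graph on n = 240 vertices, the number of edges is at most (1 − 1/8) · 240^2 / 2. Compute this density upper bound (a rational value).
Turán density bound = (7/8) · 240^2/2 = 25200

Turán's theorem: ex(n, K_{r+1}) is achieved by the complete r-partite Turán graph T(n, r) with parts as balanced as possible, and is at most (1 − 1/r) · n^2/2. For r = 8, n = 240: the density bound is (7/8) · 57600/2 = 25200. Since 8 ∣ 240, the Turán graph T(240, 8) has parts of equal size 30, and its edge count e(T(240, 8)) = 25200 attains the density bound exactly.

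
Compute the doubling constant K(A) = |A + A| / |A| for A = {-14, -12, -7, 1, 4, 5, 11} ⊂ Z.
K = |A + A| / |A| = 27/7

Enumerate A + A = {a + b : a, b ∈ A}. With |A| = 7, there are |A|^2 = 49 ordered sum pairs; collecting distinct values, A + A = {-28, -26, -24, -21, -19, -14, -13, -11, -10, -9, -8, -7, -6, -3, -2, -1, 2, 4, 5, 6, 8, 9, 10, 12, 15, 16, 22}, so |A + A| = 27. Thus K = 27/7. For comparison, the minimum possible |A + A| over all 7-element sets is 2·7 − 1 = 13 (so min K = 13/7), attained only by arithmetic progressions.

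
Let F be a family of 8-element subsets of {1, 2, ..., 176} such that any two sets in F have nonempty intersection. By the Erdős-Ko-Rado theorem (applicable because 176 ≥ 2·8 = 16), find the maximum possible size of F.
max |F| = C(175, 7) = 883208107275

Erdős-Ko-Rado (1961): when n ≥ 2k, max |F| = C(n−1, k−1). The bound is attained by the star {A : i ∈ A} for any fixed i ∈ [n]. Here C(176−1, 8−1) = C(175, 7) = 883208107275.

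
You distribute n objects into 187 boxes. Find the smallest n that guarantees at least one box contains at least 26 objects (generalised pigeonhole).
n = (26 − 1)·187 + 1 = 4676

By the generalised pigeonhole principle, to guarantee some box contains ≥ r objects we need more than (r − 1) · k objects total. Threshold: n = (r − 1) · k + 1. With r = 26 and k = 187: n = 25 · 187 + 1 = 4675 + 1 = 4676. For n = 4675 = 25 · 187, we can put exactly 25 objects in every box, avoiding 26 in any single one — so 4676 is tight.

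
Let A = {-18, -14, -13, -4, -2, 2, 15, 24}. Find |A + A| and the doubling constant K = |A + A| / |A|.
K = |A + A| / |A| = 34/8 = 17/4

Enumerate A + A = {a + b : a, b ∈ A}. With |A| = 8, there are |A|^2 = 64 ordered sum pairs; collecting distinct values, A + A = {-36, -32, -31, -28, -27, -26, -22, -20, -18, -17, -16, -15, -12, -11, -8, -6, -4, -3, -2, 0, 1, 2, 4, 6, 10, 11, 13, 17, 20, 22, 26, 30, 39, 48}, so |A + A| = 34. Thus K = 34/8 = 17/4. For comparison, the minimum possible |A + A| over all 8-element sets is 2·8 − 1 = 15 (so min K = 15/8), attained only by arithmetic progressions.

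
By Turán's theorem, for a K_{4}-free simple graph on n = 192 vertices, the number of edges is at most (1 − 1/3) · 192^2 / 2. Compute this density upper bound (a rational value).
Turán density bound = (2/3) · 192^2/2 = 12288

Turán's theorem: ex(n, K_{r+1}) is achieved by the complete r-partite Turán graph T(n, r) with parts as balanced as possible, and is at most (1 − 1/r) · n^2/2. For r = 3, n = 192: the density bound is (2/3) · 36864/2 = 12288. Since 3 ∣ 192, the Turán graph T(192, 3) has parts of equal size 64, and its edge count e(T(192, 3)) = 12288 attains the density bound exactly.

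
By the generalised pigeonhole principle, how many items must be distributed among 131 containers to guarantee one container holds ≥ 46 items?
n = (46 − 1)·131 + 1 = 5896

By the generalised pigeonhole principle, to guarantee some box contains ≥ r objects we need more than (r − 1) · k objects total. Threshold: n = (r − 1) · k + 1. With r = 46 and k = 131: n = 45 · 131 + 1 = 5895 + 1 = 5896. For n = 5895 = 45 · 131, we can put exactly 45 objects in every box, avoiding 46 in any single one — so 5896 is tight.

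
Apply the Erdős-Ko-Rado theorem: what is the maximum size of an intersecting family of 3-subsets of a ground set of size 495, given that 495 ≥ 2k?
max |F| = C(494, 2) = 121771

The Erdős-Ko-Rado theorem states: for n ≥ 2k, an intersecting family of k-subsets of an n-element set has size at most C(n − 1, k − 1), with equality for 'star' families {A ⊆ [n] : |A| = k, i ∈ A} (fix an element i). For n = 495, k = 3: C(494, 2) = 121771.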